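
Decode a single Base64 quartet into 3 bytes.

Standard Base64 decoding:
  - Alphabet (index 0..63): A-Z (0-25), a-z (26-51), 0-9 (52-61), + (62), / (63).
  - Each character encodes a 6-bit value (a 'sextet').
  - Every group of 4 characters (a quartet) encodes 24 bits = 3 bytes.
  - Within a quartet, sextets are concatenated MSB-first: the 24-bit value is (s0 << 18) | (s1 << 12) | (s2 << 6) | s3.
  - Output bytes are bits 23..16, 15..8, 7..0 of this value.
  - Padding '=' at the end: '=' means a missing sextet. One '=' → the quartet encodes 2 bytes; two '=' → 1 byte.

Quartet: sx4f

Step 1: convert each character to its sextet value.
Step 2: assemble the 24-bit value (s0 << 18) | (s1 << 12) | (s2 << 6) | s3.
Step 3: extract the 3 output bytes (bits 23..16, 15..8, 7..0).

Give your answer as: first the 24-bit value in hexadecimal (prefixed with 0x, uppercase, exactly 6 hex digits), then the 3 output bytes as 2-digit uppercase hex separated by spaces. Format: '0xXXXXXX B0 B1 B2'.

Sextets: s=44, x=49, 4=56, f=31
24-bit: (44<<18) | (49<<12) | (56<<6) | 31
      = 0xB00000 | 0x031000 | 0x000E00 | 0x00001F
      = 0xB31E1F
Bytes: (v>>16)&0xFF=B3, (v>>8)&0xFF=1E, v&0xFF=1F

Answer: 0xB31E1F B3 1E 1F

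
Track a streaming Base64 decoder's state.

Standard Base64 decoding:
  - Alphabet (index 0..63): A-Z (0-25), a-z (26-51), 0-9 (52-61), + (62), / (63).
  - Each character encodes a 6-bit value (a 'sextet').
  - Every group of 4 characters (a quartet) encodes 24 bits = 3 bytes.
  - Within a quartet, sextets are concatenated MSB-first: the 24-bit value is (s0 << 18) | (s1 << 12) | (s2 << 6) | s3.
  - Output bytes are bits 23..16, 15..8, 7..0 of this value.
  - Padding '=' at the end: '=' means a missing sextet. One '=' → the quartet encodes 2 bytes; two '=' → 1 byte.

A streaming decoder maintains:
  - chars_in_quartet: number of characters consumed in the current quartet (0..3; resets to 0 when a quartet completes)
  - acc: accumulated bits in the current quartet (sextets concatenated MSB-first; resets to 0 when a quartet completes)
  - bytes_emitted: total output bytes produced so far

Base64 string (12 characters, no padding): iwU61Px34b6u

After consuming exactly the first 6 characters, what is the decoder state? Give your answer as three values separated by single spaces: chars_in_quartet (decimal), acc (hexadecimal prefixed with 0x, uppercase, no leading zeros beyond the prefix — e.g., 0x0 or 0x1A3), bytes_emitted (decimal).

Answer: 2 0xD4F 3

Derivation:
After char 0 ('i'=34): chars_in_quartet=1 acc=0x22 bytes_emitted=0
After char 1 ('w'=48): chars_in_quartet=2 acc=0x8B0 bytes_emitted=0
After char 2 ('U'=20): chars_in_quartet=3 acc=0x22C14 bytes_emitted=0
After char 3 ('6'=58): chars_in_quartet=4 acc=0x8B053A -> emit 8B 05 3A, reset; bytes_emitted=3
After char 4 ('1'=53): chars_in_quartet=1 acc=0x35 bytes_emitted=3
After char 5 ('P'=15): chars_in_quartet=2 acc=0xD4F bytes_emitted=3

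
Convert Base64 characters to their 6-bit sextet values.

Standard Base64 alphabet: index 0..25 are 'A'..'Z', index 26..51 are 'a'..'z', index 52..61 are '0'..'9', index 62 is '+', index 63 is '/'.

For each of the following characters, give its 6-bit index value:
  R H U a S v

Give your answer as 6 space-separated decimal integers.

Answer: 17 7 20 26 18 47

Derivation:
'R': A..Z range, ord('R') − ord('A') = 17
'H': A..Z range, ord('H') − ord('A') = 7
'U': A..Z range, ord('U') − ord('A') = 20
'a': a..z range, 26 + ord('a') − ord('a') = 26
'S': A..Z range, ord('S') − ord('A') = 18
'v': a..z range, 26 + ord('v') − ord('a') = 47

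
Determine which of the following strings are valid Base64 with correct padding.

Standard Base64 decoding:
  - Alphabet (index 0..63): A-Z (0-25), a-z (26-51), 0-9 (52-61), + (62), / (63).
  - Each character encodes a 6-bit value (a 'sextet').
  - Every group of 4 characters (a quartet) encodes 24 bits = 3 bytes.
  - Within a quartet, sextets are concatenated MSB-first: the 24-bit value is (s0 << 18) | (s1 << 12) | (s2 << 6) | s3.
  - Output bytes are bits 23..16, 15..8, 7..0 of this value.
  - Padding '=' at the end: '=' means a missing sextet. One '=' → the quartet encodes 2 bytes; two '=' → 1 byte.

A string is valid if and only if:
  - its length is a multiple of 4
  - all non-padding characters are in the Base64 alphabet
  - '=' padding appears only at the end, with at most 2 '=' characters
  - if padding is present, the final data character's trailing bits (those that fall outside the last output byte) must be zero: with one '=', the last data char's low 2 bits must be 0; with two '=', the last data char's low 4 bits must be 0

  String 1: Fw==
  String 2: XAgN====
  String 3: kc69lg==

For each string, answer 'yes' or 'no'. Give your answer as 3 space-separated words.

String 1: 'Fw==' → valid
String 2: 'XAgN====' → invalid (4 pad chars (max 2))
String 3: 'kc69lg==' → valid

Answer: yes no yes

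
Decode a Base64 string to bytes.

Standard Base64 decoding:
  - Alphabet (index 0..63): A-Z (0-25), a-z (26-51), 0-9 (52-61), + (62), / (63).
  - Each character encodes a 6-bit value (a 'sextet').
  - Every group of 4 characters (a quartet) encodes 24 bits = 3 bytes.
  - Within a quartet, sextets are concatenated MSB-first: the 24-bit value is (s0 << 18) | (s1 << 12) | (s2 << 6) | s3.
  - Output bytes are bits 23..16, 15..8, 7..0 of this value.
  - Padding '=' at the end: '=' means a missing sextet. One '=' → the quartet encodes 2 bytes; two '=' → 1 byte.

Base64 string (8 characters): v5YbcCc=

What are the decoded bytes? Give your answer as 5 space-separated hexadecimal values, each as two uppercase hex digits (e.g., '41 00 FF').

After char 0 ('v'=47): chars_in_quartet=1 acc=0x2F bytes_emitted=0
After char 1 ('5'=57): chars_in_quartet=2 acc=0xBF9 bytes_emitted=0
After char 2 ('Y'=24): chars_in_quartet=3 acc=0x2FE58 bytes_emitted=0
After char 3 ('b'=27): chars_in_quartet=4 acc=0xBF961B -> emit BF 96 1B, reset; bytes_emitted=3
After char 4 ('c'=28): chars_in_quartet=1 acc=0x1C bytes_emitted=3
After char 5 ('C'=2): chars_in_quartet=2 acc=0x702 bytes_emitted=3
After char 6 ('c'=28): chars_in_quartet=3 acc=0x1C09C bytes_emitted=3
Padding '=': partial quartet acc=0x1C09C -> emit 70 27; bytes_emitted=5

Answer: BF 96 1B 70 27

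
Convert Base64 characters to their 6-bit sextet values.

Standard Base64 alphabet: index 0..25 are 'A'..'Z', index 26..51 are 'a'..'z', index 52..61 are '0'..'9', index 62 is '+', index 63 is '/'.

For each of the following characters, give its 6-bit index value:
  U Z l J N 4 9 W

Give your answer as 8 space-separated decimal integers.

Answer: 20 25 37 9 13 56 61 22

Derivation:
'U': A..Z range, ord('U') − ord('A') = 20
'Z': A..Z range, ord('Z') − ord('A') = 25
'l': a..z range, 26 + ord('l') − ord('a') = 37
'J': A..Z range, ord('J') − ord('A') = 9
'N': A..Z range, ord('N') − ord('A') = 13
'4': 0..9 range, 52 + ord('4') − ord('0') = 56
'9': 0..9 range, 52 + ord('9') − ord('0') = 61
'W': A..Z range, ord('W') − ord('A') = 22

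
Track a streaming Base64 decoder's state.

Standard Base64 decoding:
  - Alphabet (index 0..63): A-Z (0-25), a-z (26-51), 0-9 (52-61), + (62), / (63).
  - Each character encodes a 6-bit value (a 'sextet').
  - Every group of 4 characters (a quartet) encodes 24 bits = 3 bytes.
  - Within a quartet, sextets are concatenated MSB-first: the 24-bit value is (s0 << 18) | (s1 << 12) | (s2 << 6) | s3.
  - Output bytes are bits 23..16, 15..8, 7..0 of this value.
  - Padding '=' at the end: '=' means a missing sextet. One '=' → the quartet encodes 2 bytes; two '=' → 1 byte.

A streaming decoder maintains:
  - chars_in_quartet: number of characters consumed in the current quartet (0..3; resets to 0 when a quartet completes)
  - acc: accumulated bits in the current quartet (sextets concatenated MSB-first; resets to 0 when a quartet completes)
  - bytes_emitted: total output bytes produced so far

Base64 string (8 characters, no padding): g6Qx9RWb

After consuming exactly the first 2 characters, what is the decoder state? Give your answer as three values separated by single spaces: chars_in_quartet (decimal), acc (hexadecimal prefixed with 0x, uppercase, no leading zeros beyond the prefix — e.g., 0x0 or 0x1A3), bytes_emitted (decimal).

After char 0 ('g'=32): chars_in_quartet=1 acc=0x20 bytes_emitted=0
After char 1 ('6'=58): chars_in_quartet=2 acc=0x83A bytes_emitted=0

Answer: 2 0x83A 0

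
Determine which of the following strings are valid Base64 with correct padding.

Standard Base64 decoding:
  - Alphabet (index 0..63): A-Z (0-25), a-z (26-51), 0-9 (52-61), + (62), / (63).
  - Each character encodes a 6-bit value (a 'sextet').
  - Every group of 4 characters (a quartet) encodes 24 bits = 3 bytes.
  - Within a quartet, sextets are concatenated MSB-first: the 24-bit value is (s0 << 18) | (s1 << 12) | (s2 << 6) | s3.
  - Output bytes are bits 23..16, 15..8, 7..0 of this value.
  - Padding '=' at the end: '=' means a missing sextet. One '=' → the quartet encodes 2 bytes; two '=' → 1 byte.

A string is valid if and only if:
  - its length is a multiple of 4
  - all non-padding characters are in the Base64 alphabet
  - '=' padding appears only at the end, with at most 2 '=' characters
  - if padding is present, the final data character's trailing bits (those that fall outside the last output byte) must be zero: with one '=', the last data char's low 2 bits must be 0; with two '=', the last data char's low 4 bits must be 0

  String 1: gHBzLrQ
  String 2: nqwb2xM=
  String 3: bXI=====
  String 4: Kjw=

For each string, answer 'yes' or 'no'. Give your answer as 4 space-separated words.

Answer: no yes no yes

Derivation:
String 1: 'gHBzLrQ' → invalid (len=7 not mult of 4)
String 2: 'nqwb2xM=' → valid
String 3: 'bXI=====' → invalid (5 pad chars (max 2))
String 4: 'Kjw=' → valid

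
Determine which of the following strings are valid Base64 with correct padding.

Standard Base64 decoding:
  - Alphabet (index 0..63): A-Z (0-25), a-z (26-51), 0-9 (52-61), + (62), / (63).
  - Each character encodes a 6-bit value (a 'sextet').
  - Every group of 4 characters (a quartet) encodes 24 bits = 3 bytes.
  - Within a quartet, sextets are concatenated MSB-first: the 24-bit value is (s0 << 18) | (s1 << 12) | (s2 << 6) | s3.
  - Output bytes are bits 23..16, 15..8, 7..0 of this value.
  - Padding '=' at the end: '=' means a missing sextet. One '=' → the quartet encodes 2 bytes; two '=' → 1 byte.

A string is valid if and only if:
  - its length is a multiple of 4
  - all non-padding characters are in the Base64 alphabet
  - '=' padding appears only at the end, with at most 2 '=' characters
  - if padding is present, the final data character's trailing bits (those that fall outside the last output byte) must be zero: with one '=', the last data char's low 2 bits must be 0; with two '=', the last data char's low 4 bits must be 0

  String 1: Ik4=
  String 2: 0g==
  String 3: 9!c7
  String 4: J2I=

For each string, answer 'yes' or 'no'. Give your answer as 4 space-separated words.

Answer: yes yes no yes

Derivation:
String 1: 'Ik4=' → valid
String 2: '0g==' → valid
String 3: '9!c7' → invalid (bad char(s): ['!'])
String 4: 'J2I=' → valid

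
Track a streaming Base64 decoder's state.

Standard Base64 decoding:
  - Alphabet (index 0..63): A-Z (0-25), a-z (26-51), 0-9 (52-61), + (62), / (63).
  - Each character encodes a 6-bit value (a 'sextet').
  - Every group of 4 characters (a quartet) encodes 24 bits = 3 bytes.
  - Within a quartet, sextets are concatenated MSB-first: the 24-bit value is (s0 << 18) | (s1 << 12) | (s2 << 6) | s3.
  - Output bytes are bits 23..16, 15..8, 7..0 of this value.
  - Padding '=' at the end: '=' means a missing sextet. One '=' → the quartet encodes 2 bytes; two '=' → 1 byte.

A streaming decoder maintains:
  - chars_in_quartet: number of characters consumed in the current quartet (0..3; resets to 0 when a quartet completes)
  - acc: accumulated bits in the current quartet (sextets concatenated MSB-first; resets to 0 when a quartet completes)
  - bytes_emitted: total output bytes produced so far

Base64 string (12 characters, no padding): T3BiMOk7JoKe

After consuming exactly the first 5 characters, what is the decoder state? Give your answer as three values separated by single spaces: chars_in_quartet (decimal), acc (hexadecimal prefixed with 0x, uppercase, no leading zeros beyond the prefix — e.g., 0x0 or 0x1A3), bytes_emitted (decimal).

After char 0 ('T'=19): chars_in_quartet=1 acc=0x13 bytes_emitted=0
After char 1 ('3'=55): chars_in_quartet=2 acc=0x4F7 bytes_emitted=0
After char 2 ('B'=1): chars_in_quartet=3 acc=0x13DC1 bytes_emitted=0
After char 3 ('i'=34): chars_in_quartet=4 acc=0x4F7062 -> emit 4F 70 62, reset; bytes_emitted=3
After char 4 ('M'=12): chars_in_quartet=1 acc=0xC bytes_emitted=3

Answer: 1 0xC 3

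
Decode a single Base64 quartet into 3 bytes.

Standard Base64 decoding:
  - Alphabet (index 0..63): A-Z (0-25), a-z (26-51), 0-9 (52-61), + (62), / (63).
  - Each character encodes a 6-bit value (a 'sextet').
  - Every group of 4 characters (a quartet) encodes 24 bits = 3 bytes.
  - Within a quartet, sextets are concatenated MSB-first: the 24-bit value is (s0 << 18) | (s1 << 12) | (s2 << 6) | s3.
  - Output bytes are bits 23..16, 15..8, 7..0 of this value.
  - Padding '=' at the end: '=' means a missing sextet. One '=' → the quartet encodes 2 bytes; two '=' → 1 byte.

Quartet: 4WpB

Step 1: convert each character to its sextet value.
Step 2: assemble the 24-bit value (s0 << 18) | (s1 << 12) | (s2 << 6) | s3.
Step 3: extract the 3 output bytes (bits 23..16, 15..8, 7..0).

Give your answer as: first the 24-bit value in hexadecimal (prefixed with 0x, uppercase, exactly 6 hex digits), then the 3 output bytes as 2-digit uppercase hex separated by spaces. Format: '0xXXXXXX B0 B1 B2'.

Answer: 0xE16A41 E1 6A 41

Derivation:
Sextets: 4=56, W=22, p=41, B=1
24-bit: (56<<18) | (22<<12) | (41<<6) | 1
      = 0xE00000 | 0x016000 | 0x000A40 | 0x000001
      = 0xE16A41
Bytes: (v>>16)&0xFF=E1, (v>>8)&0xFF=6A, v&0xFF=41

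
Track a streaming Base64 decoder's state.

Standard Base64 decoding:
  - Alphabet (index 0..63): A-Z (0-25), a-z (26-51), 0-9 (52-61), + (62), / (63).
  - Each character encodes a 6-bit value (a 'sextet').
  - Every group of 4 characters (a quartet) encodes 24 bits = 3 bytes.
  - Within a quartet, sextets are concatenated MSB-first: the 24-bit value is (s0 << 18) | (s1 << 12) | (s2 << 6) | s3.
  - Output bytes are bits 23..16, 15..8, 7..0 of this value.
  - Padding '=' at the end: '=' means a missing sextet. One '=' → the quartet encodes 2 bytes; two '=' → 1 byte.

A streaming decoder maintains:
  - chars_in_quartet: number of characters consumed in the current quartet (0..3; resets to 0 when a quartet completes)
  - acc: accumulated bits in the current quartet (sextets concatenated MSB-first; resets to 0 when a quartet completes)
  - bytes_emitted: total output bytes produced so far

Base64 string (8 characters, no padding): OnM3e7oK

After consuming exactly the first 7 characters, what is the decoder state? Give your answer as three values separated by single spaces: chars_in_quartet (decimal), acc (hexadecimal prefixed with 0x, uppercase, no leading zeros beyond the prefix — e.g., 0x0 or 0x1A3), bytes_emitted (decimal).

After char 0 ('O'=14): chars_in_quartet=1 acc=0xE bytes_emitted=0
After char 1 ('n'=39): chars_in_quartet=2 acc=0x3A7 bytes_emitted=0
After char 2 ('M'=12): chars_in_quartet=3 acc=0xE9CC bytes_emitted=0
After char 3 ('3'=55): chars_in_quartet=4 acc=0x3A7337 -> emit 3A 73 37, reset; bytes_emitted=3
After char 4 ('e'=30): chars_in_quartet=1 acc=0x1E bytes_emitted=3
After char 5 ('7'=59): chars_in_quartet=2 acc=0x7BB bytes_emitted=3
After char 6 ('o'=40): chars_in_quartet=3 acc=0x1EEE8 bytes_emitted=3

Answer: 3 0x1EEE8 3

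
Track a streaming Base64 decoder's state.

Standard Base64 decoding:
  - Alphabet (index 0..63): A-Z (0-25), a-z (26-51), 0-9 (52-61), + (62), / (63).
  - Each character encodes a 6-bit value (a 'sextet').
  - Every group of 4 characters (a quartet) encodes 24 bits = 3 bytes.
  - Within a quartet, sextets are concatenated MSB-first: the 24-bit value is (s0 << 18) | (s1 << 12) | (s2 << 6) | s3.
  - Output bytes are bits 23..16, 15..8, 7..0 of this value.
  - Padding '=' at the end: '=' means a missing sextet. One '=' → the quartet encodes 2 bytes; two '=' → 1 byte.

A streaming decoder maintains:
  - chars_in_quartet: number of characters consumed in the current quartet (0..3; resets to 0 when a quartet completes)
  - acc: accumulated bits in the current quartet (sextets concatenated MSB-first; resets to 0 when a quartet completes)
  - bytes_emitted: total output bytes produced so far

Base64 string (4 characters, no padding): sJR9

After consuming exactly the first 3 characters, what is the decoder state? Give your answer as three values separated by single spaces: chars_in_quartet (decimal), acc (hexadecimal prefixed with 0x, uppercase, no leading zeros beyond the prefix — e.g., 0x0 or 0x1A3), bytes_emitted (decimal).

After char 0 ('s'=44): chars_in_quartet=1 acc=0x2C bytes_emitted=0
After char 1 ('J'=9): chars_in_quartet=2 acc=0xB09 bytes_emitted=0
After char 2 ('R'=17): chars_in_quartet=3 acc=0x2C251 bytes_emitted=0

Answer: 3 0x2C251 0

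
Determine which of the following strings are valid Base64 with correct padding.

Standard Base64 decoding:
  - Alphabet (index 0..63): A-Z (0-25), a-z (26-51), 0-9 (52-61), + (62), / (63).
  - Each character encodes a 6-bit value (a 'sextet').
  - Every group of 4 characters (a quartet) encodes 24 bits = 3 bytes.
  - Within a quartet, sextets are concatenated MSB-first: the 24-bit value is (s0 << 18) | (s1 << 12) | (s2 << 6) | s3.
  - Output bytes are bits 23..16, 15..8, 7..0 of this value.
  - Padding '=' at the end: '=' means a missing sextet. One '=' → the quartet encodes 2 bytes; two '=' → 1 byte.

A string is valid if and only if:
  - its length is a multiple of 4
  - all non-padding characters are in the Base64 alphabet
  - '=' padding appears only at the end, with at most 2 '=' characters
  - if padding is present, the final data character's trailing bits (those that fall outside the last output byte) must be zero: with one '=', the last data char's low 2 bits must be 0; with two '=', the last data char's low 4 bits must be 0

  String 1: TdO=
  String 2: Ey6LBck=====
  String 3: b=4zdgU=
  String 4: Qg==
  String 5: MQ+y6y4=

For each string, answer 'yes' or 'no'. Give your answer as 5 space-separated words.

String 1: 'TdO=' → invalid (bad trailing bits)
String 2: 'Ey6LBck=====' → invalid (5 pad chars (max 2))
String 3: 'b=4zdgU=' → invalid (bad char(s): ['=']; '=' in middle)
String 4: 'Qg==' → valid
String 5: 'MQ+y6y4=' → valid

Answer: no no no yes yes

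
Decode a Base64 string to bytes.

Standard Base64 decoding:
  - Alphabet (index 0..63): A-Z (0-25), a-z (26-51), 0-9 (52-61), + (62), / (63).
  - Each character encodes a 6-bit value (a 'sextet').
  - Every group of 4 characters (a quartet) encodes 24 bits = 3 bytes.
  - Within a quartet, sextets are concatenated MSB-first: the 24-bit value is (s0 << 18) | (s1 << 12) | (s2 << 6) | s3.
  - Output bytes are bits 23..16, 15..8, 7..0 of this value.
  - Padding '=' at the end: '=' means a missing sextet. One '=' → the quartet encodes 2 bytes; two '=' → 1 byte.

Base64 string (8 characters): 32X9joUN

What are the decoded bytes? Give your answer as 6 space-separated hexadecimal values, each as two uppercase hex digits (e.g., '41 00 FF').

After char 0 ('3'=55): chars_in_quartet=1 acc=0x37 bytes_emitted=0
After char 1 ('2'=54): chars_in_quartet=2 acc=0xDF6 bytes_emitted=0
After char 2 ('X'=23): chars_in_quartet=3 acc=0x37D97 bytes_emitted=0
After char 3 ('9'=61): chars_in_quartet=4 acc=0xDF65FD -> emit DF 65 FD, reset; bytes_emitted=3
After char 4 ('j'=35): chars_in_quartet=1 acc=0x23 bytes_emitted=3
After char 5 ('o'=40): chars_in_quartet=2 acc=0x8E8 bytes_emitted=3
After char 6 ('U'=20): chars_in_quartet=3 acc=0x23A14 bytes_emitted=3
After char 7 ('N'=13): chars_in_quartet=4 acc=0x8E850D -> emit 8E 85 0D, reset; bytes_emitted=6

Answer: DF 65 FD 8E 85 0D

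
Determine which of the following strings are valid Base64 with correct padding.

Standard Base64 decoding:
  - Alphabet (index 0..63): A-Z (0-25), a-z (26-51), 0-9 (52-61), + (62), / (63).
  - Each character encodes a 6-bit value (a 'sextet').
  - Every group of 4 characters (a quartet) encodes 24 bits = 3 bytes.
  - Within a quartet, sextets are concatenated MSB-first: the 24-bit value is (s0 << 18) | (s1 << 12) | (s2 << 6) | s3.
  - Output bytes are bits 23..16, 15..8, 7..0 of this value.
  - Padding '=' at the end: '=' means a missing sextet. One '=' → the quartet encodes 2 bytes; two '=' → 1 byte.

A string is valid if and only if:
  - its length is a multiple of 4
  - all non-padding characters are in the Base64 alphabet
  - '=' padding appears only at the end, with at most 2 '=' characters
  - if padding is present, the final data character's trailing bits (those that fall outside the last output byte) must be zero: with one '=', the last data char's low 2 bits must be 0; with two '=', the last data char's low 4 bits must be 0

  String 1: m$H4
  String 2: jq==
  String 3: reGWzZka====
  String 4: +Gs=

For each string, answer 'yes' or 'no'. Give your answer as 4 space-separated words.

String 1: 'm$H4' → invalid (bad char(s): ['$'])
String 2: 'jq==' → invalid (bad trailing bits)
String 3: 'reGWzZka====' → invalid (4 pad chars (max 2))
String 4: '+Gs=' → valid

Answer: no no no yes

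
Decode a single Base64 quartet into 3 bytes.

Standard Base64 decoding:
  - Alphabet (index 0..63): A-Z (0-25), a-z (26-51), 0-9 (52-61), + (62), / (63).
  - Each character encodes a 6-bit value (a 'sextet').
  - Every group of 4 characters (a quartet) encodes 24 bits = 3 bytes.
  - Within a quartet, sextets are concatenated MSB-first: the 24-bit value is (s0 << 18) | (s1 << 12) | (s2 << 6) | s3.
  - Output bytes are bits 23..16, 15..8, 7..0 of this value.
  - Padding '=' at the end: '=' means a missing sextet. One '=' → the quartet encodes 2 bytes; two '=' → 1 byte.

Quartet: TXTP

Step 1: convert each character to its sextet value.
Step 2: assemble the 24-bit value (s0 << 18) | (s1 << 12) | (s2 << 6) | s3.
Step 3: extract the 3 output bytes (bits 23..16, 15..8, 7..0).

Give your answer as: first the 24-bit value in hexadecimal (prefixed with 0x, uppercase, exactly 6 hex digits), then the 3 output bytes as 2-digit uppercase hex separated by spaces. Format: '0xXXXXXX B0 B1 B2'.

Sextets: T=19, X=23, T=19, P=15
24-bit: (19<<18) | (23<<12) | (19<<6) | 15
      = 0x4C0000 | 0x017000 | 0x0004C0 | 0x00000F
      = 0x4D74CF
Bytes: (v>>16)&0xFF=4D, (v>>8)&0xFF=74, v&0xFF=CF

Answer: 0x4D74CF 4D 74 CF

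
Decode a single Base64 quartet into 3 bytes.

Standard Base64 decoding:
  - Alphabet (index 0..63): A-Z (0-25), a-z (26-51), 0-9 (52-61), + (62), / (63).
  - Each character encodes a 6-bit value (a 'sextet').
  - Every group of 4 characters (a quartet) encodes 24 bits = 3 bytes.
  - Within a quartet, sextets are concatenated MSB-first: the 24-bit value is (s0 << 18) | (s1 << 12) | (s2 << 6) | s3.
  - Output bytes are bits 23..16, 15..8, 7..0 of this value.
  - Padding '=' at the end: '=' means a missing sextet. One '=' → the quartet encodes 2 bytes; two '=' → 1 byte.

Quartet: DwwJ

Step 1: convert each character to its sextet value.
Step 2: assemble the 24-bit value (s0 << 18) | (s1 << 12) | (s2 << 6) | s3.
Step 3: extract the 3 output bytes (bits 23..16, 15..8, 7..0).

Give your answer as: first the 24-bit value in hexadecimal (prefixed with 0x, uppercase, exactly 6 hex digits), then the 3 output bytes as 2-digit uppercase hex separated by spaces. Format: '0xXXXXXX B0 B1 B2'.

Sextets: D=3, w=48, w=48, J=9
24-bit: (3<<18) | (48<<12) | (48<<6) | 9
      = 0x0C0000 | 0x030000 | 0x000C00 | 0x000009
      = 0x0F0C09
Bytes: (v>>16)&0xFF=0F, (v>>8)&0xFF=0C, v&0xFF=09

Answer: 0x0F0C09 0F 0C 09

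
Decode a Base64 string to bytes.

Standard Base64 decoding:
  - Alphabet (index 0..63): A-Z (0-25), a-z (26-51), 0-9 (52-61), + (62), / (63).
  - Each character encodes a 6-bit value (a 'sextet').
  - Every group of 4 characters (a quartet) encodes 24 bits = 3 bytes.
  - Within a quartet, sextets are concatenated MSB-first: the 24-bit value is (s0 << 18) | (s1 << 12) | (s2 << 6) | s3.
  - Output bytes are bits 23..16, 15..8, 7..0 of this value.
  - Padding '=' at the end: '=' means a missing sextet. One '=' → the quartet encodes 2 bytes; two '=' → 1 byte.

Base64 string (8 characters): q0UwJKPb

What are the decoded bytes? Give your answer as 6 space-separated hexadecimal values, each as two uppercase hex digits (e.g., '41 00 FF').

Answer: AB 45 30 24 A3 DB

Derivation:
After char 0 ('q'=42): chars_in_quartet=1 acc=0x2A bytes_emitted=0
After char 1 ('0'=52): chars_in_quartet=2 acc=0xAB4 bytes_emitted=0
After char 2 ('U'=20): chars_in_quartet=3 acc=0x2AD14 bytes_emitted=0
After char 3 ('w'=48): chars_in_quartet=4 acc=0xAB4530 -> emit AB 45 30, reset; bytes_emitted=3
After char 4 ('J'=9): chars_in_quartet=1 acc=0x9 bytes_emitted=3
After char 5 ('K'=10): chars_in_quartet=2 acc=0x24A bytes_emitted=3
After char 6 ('P'=15): chars_in_quartet=3 acc=0x928F bytes_emitted=3
After char 7 ('b'=27): chars_in_quartet=4 acc=0x24A3DB -> emit 24 A3 DB, reset; bytes_emitted=6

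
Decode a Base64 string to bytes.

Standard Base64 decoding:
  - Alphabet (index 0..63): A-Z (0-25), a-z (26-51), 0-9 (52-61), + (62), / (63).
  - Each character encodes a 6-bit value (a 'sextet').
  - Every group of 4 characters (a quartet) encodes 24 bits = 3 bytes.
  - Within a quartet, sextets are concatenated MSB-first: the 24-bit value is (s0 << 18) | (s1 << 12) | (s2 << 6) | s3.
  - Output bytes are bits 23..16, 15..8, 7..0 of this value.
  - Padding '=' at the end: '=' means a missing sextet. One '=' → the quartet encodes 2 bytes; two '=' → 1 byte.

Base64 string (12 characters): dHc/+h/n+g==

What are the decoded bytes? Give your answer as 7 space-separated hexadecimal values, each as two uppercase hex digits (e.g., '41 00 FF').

Answer: 74 77 3F FA 1F E7 FA

Derivation:
After char 0 ('d'=29): chars_in_quartet=1 acc=0x1D bytes_emitted=0
After char 1 ('H'=7): chars_in_quartet=2 acc=0x747 bytes_emitted=0
After char 2 ('c'=28): chars_in_quartet=3 acc=0x1D1DC bytes_emitted=0
After char 3 ('/'=63): chars_in_quartet=4 acc=0x74773F -> emit 74 77 3F, reset; bytes_emitted=3
After char 4 ('+'=62): chars_in_quartet=1 acc=0x3E bytes_emitted=3
After char 5 ('h'=33): chars_in_quartet=2 acc=0xFA1 bytes_emitted=3
After char 6 ('/'=63): chars_in_quartet=3 acc=0x3E87F bytes_emitted=3
After char 7 ('n'=39): chars_in_quartet=4 acc=0xFA1FE7 -> emit FA 1F E7, reset; bytes_emitted=6
After char 8 ('+'=62): chars_in_quartet=1 acc=0x3E bytes_emitted=6
After char 9 ('g'=32): chars_in_quartet=2 acc=0xFA0 bytes_emitted=6
Padding '==': partial quartet acc=0xFA0 -> emit FA; bytes_emitted=7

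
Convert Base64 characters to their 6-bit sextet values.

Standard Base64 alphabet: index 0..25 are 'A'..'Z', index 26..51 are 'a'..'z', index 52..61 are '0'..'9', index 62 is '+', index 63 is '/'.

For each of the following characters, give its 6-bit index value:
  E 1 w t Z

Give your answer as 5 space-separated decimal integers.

Answer: 4 53 48 45 25

Derivation:
'E': A..Z range, ord('E') − ord('A') = 4
'1': 0..9 range, 52 + ord('1') − ord('0') = 53
'w': a..z range, 26 + ord('w') − ord('a') = 48
't': a..z range, 26 + ord('t') − ord('a') = 45
'Z': A..Z range, ord('Z') − ord('A') = 25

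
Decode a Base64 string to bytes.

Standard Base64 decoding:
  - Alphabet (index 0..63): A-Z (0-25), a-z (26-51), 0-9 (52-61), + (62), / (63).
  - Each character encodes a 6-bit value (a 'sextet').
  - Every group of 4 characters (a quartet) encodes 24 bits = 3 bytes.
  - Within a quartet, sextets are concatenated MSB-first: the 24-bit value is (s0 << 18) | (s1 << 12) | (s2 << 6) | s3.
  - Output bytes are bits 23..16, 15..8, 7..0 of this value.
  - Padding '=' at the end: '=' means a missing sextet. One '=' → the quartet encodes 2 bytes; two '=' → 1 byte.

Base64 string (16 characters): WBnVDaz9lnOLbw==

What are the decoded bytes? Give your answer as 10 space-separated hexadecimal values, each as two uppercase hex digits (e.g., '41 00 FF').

Answer: 58 19 D5 0D AC FD 96 73 8B 6F

Derivation:
After char 0 ('W'=22): chars_in_quartet=1 acc=0x16 bytes_emitted=0
After char 1 ('B'=1): chars_in_quartet=2 acc=0x581 bytes_emitted=0
After char 2 ('n'=39): chars_in_quartet=3 acc=0x16067 bytes_emitted=0
After char 3 ('V'=21): chars_in_quartet=4 acc=0x5819D5 -> emit 58 19 D5, reset; bytes_emitted=3
After char 4 ('D'=3): chars_in_quartet=1 acc=0x3 bytes_emitted=3
After char 5 ('a'=26): chars_in_quartet=2 acc=0xDA bytes_emitted=3
After char 6 ('z'=51): chars_in_quartet=3 acc=0x36B3 bytes_emitted=3
After char 7 ('9'=61): chars_in_quartet=4 acc=0xDACFD -> emit 0D AC FD, reset; bytes_emitted=6
After char 8 ('l'=37): chars_in_quartet=1 acc=0x25 bytes_emitted=6
After char 9 ('n'=39): chars_in_quartet=2 acc=0x967 bytes_emitted=6
After char 10 ('O'=14): chars_in_quartet=3 acc=0x259CE bytes_emitted=6
After char 11 ('L'=11): chars_in_quartet=4 acc=0x96738B -> emit 96 73 8B, reset; bytes_emitted=9
After char 12 ('b'=27): chars_in_quartet=1 acc=0x1B bytes_emitted=9
After char 13 ('w'=48): chars_in_quartet=2 acc=0x6F0 bytes_emitted=9
Padding '==': partial quartet acc=0x6F0 -> emit 6F; bytes_emitted=10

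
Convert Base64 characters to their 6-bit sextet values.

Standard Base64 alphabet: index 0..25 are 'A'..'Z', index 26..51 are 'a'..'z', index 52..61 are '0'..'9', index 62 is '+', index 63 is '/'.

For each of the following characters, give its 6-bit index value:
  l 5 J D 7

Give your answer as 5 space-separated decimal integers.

'l': a..z range, 26 + ord('l') − ord('a') = 37
'5': 0..9 range, 52 + ord('5') − ord('0') = 57
'J': A..Z range, ord('J') − ord('A') = 9
'D': A..Z range, ord('D') − ord('A') = 3
'7': 0..9 range, 52 + ord('7') − ord('0') = 59

Answer: 37 57 9 3 59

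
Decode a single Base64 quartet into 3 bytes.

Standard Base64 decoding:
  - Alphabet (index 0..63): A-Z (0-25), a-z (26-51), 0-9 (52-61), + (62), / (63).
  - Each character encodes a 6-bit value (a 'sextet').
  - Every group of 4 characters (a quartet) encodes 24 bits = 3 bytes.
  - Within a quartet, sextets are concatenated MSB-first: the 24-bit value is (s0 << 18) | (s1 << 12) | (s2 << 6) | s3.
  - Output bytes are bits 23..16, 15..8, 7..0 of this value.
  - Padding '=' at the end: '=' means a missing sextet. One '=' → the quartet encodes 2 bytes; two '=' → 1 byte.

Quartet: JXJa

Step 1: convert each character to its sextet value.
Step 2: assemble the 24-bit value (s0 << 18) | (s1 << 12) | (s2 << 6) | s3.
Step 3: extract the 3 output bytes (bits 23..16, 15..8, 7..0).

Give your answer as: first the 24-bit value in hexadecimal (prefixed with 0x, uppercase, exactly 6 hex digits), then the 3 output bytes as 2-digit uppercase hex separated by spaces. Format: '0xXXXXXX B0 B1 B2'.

Sextets: J=9, X=23, J=9, a=26
24-bit: (9<<18) | (23<<12) | (9<<6) | 26
      = 0x240000 | 0x017000 | 0x000240 | 0x00001A
      = 0x25725A
Bytes: (v>>16)&0xFF=25, (v>>8)&0xFF=72, v&0xFF=5A

Answer: 0x25725A 25 72 5A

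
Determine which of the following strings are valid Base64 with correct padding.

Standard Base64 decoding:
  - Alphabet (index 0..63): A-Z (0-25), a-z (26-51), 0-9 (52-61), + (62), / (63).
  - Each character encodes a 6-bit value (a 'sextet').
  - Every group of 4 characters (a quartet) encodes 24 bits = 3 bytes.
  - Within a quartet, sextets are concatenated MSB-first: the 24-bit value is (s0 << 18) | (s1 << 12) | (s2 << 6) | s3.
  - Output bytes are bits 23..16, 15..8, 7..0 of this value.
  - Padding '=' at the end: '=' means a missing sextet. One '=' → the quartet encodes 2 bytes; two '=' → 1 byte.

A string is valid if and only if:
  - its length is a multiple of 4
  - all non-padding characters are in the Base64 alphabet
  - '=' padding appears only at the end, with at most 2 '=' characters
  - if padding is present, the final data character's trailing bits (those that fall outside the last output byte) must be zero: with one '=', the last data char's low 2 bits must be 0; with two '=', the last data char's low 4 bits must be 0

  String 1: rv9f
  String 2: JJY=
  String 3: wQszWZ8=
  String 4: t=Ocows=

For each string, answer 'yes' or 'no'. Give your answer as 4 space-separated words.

Answer: yes yes yes no

Derivation:
String 1: 'rv9f' → valid
String 2: 'JJY=' → valid
String 3: 'wQszWZ8=' → valid
String 4: 't=Ocows=' → invalid (bad char(s): ['=']; '=' in middle)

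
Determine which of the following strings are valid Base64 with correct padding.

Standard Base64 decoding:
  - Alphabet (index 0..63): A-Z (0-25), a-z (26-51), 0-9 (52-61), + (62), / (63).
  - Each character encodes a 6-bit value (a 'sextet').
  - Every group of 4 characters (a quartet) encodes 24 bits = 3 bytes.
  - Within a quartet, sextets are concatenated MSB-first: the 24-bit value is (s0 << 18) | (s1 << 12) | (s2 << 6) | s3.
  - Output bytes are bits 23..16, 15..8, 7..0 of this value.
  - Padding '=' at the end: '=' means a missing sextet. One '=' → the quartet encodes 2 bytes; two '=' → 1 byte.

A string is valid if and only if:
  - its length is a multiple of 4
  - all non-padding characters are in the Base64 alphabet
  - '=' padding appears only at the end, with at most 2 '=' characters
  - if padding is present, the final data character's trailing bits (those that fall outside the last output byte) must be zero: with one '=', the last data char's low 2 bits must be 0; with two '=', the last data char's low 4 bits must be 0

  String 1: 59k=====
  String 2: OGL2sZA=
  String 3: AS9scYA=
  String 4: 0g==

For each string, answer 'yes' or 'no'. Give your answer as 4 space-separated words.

String 1: '59k=====' → invalid (5 pad chars (max 2))
String 2: 'OGL2sZA=' → valid
String 3: 'AS9scYA=' → valid
String 4: '0g==' → valid

Answer: no yes yes yes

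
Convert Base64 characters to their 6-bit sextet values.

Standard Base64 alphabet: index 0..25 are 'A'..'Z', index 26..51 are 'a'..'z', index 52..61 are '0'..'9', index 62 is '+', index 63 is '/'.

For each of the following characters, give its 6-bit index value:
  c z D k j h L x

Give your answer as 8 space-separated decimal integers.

Answer: 28 51 3 36 35 33 11 49

Derivation:
'c': a..z range, 26 + ord('c') − ord('a') = 28
'z': a..z range, 26 + ord('z') − ord('a') = 51
'D': A..Z range, ord('D') − ord('A') = 3
'k': a..z range, 26 + ord('k') − ord('a') = 36
'j': a..z range, 26 + ord('j') − ord('a') = 35
'h': a..z range, 26 + ord('h') − ord('a') = 33
'L': A..Z range, ord('L') − ord('A') = 11
'x': a..z range, 26 + ord('x') − ord('a') = 49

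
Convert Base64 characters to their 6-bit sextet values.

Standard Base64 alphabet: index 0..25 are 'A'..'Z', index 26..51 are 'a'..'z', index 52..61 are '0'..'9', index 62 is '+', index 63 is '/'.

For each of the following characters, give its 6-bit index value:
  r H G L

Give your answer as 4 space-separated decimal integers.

Answer: 43 7 6 11

Derivation:
'r': a..z range, 26 + ord('r') − ord('a') = 43
'H': A..Z range, ord('H') − ord('A') = 7
'G': A..Z range, ord('G') − ord('A') = 6
'L': A..Z range, ord('L') − ord('A') = 11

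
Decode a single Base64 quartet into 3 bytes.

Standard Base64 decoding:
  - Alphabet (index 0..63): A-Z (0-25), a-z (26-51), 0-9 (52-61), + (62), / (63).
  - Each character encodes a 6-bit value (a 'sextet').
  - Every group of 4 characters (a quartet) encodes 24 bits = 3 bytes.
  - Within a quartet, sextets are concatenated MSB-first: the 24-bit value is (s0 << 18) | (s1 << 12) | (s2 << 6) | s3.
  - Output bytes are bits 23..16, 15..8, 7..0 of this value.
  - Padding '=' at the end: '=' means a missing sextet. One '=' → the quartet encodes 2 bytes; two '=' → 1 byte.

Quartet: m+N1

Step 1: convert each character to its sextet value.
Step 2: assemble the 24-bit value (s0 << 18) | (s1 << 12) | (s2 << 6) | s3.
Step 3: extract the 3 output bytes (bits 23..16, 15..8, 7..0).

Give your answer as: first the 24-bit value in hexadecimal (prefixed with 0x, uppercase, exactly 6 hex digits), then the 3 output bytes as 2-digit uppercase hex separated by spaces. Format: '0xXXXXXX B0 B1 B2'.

Answer: 0x9BE375 9B E3 75

Derivation:
Sextets: m=38, +=62, N=13, 1=53
24-bit: (38<<18) | (62<<12) | (13<<6) | 53
      = 0x980000 | 0x03E000 | 0x000340 | 0x000035
      = 0x9BE375
Bytes: (v>>16)&0xFF=9B, (v>>8)&0xFF=E3, v&0xFF=75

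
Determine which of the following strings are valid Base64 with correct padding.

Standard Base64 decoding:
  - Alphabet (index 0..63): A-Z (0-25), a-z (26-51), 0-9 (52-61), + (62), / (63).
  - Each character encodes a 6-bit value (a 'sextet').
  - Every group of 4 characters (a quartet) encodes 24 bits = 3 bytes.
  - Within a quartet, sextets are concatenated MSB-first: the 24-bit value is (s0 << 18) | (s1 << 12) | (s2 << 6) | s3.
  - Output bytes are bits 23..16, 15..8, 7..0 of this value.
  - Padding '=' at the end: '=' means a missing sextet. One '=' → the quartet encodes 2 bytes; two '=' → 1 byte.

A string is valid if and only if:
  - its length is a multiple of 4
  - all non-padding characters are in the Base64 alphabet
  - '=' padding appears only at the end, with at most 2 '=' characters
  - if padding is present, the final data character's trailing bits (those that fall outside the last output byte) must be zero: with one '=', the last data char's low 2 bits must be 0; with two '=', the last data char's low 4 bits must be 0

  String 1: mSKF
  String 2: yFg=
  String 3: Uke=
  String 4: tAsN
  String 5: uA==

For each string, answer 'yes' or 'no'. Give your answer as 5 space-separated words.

String 1: 'mSKF' → valid
String 2: 'yFg=' → valid
String 3: 'Uke=' → invalid (bad trailing bits)
String 4: 'tAsN' → valid
String 5: 'uA==' → valid

Answer: yes yes no yes yes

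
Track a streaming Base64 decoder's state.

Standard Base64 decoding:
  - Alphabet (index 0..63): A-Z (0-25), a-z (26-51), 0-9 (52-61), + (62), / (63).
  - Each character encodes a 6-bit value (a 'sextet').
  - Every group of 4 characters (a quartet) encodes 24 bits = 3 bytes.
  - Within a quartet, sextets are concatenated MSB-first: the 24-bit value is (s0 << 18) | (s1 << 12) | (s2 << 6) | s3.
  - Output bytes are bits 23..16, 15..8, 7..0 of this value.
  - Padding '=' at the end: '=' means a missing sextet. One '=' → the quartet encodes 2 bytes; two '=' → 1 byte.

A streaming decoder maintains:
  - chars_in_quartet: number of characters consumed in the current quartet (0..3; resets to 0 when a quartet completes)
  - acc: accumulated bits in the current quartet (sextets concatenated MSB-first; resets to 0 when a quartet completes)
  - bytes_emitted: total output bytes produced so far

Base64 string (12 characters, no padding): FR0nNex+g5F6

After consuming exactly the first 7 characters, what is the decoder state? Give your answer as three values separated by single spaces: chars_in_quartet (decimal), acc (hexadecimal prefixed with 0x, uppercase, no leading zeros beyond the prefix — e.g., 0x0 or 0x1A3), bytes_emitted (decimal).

Answer: 3 0xD7B1 3

Derivation:
After char 0 ('F'=5): chars_in_quartet=1 acc=0x5 bytes_emitted=0
After char 1 ('R'=17): chars_in_quartet=2 acc=0x151 bytes_emitted=0
After char 2 ('0'=52): chars_in_quartet=3 acc=0x5474 bytes_emitted=0
After char 3 ('n'=39): chars_in_quartet=4 acc=0x151D27 -> emit 15 1D 27, reset; bytes_emitted=3
After char 4 ('N'=13): chars_in_quartet=1 acc=0xD bytes_emitted=3
After char 5 ('e'=30): chars_in_quartet=2 acc=0x35E bytes_emitted=3
After char 6 ('x'=49): chars_in_quartet=3 acc=0xD7B1 bytes_emitted=3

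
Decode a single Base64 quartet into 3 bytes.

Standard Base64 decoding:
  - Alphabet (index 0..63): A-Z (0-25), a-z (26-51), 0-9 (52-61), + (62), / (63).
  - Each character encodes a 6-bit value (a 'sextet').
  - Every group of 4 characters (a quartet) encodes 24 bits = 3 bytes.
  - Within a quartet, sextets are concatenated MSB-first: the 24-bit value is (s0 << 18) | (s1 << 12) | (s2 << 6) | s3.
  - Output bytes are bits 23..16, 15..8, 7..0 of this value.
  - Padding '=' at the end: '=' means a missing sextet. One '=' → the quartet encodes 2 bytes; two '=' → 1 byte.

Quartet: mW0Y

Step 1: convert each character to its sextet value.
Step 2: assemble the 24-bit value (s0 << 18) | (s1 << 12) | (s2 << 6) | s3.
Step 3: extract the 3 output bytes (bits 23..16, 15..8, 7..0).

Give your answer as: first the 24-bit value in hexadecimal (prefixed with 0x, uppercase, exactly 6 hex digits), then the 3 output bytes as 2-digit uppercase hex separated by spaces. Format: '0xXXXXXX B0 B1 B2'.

Sextets: m=38, W=22, 0=52, Y=24
24-bit: (38<<18) | (22<<12) | (52<<6) | 24
      = 0x980000 | 0x016000 | 0x000D00 | 0x000018
      = 0x996D18
Bytes: (v>>16)&0xFF=99, (v>>8)&0xFF=6D, v&0xFF=18

Answer: 0x996D18 99 6D 18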